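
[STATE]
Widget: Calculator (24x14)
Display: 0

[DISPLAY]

                       0
┌───┬───┬───┬───┐       
│ 7 │ 8 │ 9 │ ÷ │       
├───┼───┼───┼───┤       
│ 4 │ 5 │ 6 │ × │       
├───┼───┼───┼───┤       
│ 1 │ 2 │ 3 │ - │       
├───┼───┼───┼───┤       
│ 0 │ . │ = │ + │       
├───┼───┼───┼───┤       
│ C │ MC│ MR│ M+│       
└───┴───┴───┴───┘       
                        
                        


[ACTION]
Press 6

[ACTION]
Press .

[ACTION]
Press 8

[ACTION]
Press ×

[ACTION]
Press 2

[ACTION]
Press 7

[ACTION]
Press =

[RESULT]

                   183.6
┌───┬───┬───┬───┐       
│ 7 │ 8 │ 9 │ ÷ │       
├───┼───┼───┼───┤       
│ 4 │ 5 │ 6 │ × │       
├───┼───┼───┼───┤       
│ 1 │ 2 │ 3 │ - │       
├───┼───┼───┼───┤       
│ 0 │ . │ = │ + │       
├───┼───┼───┼───┤       
│ C │ MC│ MR│ M+│       
└───┴───┴───┴───┘       
                        
                        


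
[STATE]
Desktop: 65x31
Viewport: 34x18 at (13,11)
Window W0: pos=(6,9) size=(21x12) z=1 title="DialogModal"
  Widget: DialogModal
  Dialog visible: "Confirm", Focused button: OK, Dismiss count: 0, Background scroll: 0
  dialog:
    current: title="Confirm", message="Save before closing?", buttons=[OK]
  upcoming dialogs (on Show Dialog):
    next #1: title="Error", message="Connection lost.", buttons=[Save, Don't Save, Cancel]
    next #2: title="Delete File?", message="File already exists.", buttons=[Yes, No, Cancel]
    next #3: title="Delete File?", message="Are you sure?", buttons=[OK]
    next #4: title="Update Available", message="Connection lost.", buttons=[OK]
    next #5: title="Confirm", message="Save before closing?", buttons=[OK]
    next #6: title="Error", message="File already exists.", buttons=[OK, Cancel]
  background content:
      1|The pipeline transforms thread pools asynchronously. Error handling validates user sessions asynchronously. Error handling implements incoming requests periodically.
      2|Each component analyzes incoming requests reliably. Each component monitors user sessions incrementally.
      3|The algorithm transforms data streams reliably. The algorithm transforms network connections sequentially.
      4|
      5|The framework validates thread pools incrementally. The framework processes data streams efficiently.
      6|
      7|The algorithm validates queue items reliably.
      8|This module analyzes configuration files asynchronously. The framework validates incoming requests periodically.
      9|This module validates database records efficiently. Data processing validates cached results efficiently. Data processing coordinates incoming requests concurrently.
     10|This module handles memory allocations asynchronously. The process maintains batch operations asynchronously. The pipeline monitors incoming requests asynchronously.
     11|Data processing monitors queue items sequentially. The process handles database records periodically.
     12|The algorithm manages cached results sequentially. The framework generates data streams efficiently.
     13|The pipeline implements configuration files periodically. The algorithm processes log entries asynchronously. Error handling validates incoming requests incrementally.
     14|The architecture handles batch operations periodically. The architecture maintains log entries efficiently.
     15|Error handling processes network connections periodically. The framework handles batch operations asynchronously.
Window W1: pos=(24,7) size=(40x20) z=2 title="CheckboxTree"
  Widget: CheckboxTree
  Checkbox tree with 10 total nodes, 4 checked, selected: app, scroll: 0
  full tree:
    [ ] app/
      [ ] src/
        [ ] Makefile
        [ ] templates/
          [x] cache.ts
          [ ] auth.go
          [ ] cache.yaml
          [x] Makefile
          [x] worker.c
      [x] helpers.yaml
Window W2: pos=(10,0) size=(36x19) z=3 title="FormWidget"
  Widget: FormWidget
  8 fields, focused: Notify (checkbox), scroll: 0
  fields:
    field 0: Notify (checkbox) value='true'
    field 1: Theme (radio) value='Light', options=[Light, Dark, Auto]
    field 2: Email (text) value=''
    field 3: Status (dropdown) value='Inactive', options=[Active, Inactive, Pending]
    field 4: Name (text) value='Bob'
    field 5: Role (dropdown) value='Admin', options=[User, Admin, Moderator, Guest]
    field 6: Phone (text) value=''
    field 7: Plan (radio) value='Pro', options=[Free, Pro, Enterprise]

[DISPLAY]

                                ┃ 
                                ┃ 
                                ┃ 
                                ┃ 
                                ┃ 
                                ┃ 
                                ┃ 
━━━━━━━━━━━━━━━━━━━━━━━━━━━━━━━━┛ 
odule analy┃   [x] helpers.yaml   
━━━━━━━━━━━┃                      
           ┃                      
           ┃                      
           ┃                      
           ┃                      
           ┃                      
           ┗━━━━━━━━━━━━━━━━━━━━━━
                                  
                                  


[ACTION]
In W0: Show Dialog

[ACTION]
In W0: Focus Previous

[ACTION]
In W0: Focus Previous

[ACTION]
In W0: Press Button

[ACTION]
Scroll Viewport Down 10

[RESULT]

                                ┃ 
                                ┃ 
                                ┃ 
                                ┃ 
                                ┃ 
━━━━━━━━━━━━━━━━━━━━━━━━━━━━━━━━┛ 
odule analy┃   [x] helpers.yaml   
━━━━━━━━━━━┃                      
           ┃                      
           ┃                      
           ┃                      
           ┃                      
           ┃                      
           ┗━━━━━━━━━━━━━━━━━━━━━━
                                  
                                  
                                  
                                  


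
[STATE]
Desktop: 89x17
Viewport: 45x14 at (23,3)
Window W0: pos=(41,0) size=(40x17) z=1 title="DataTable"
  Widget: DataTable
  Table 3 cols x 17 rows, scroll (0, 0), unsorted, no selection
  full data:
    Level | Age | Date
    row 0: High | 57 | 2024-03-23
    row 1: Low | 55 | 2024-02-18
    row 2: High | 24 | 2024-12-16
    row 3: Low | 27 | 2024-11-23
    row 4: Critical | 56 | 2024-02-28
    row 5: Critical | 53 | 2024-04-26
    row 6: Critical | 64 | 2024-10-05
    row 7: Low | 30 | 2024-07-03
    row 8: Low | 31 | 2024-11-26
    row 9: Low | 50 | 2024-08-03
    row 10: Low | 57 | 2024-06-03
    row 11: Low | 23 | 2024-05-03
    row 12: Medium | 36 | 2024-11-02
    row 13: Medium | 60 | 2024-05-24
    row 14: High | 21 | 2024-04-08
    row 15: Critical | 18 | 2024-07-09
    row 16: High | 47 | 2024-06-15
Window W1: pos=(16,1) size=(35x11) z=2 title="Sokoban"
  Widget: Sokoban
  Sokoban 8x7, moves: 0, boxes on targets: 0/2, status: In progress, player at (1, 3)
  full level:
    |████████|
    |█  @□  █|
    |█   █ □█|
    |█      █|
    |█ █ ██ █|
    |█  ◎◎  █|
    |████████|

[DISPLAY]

───────────────────────────┨Age│Date         
██                         ┃───┼──────────   
 █                         ┃57 │2024-03-23   
□█                         ┃55 │2024-02-18   
 █                         ┃24 │2024-12-16   
 █                         ┃27 │2024-11-23   
 █                         ┃56 │2024-02-28   
██                         ┃53 │2024-04-26   
━━━━━━━━━━━━━━━━━━━━━━━━━━━┛64 │2024-10-05   
                  ┃Low     │30 │2024-07-03   
                  ┃Low     │31 │2024-11-26   
                  ┃Low     │50 │2024-08-03   
                  ┃Low     │57 │2024-06-03   
                  ┗━━━━━━━━━━━━━━━━━━━━━━━━━━


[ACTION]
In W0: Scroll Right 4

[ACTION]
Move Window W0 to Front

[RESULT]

──────────────────┃Level   │Age│Date         
██                ┃────────┼───┼──────────   
 █                ┃High    │57 │2024-03-23   
□█                ┃Low     │55 │2024-02-18   
 █                ┃High    │24 │2024-12-16   
 █                ┃Low     │27 │2024-11-23   
 █                ┃Critical│56 │2024-02-28   
██                ┃Critical│53 │2024-04-26   
━━━━━━━━━━━━━━━━━━┃Critical│64 │2024-10-05   
                  ┃Low     │30 │2024-07-03   
                  ┃Low     │31 │2024-11-26   
                  ┃Low     │50 │2024-08-03   
                  ┃Low     │57 │2024-06-03   
                  ┗━━━━━━━━━━━━━━━━━━━━━━━━━━


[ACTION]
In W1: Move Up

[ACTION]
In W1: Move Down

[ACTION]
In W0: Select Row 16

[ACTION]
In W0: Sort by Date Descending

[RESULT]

──────────────────┃Level   │Age│Date     ▼   
██                ┃────────┼───┼──────────   
 █                ┃High    │24 │2024-12-16   
□█                ┃Low     │31 │2024-11-26   
 █                ┃Low     │27 │2024-11-23   
 █                ┃Medium  │36 │2024-11-02   
 █                ┃Critical│64 │2024-10-05   
██                ┃Low     │50 │2024-08-03   
━━━━━━━━━━━━━━━━━━┃Critical│18 │2024-07-09   
                  ┃Low     │30 │2024-07-03   
                  ┃High    │47 │2024-06-15   
                  ┃Low     │57 │2024-06-03   
                  ┃Medium  │60 │2024-05-24   
                  ┗━━━━━━━━━━━━━━━━━━━━━━━━━━


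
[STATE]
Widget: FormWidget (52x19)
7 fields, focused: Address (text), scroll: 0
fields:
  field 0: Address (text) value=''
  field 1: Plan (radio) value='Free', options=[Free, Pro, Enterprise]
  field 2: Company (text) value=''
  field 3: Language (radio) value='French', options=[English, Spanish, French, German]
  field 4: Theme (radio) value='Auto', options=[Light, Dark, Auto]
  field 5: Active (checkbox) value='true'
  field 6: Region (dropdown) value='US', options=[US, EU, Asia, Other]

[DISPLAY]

> Address:    [                                    ]
  Plan:       (●) Free  ( ) Pro  ( ) Enterprise     
  Company:    [                                    ]
  Language:   ( ) English  ( ) Spanish  (●) French  
  Theme:      ( ) Light  ( ) Dark  (●) Auto         
  Active:     [x]                                   
  Region:     [US                                 ▼]
                                                    
                                                    
                                                    
                                                    
                                                    
                                                    
                                                    
                                                    
                                                    
                                                    
                                                    
                                                    


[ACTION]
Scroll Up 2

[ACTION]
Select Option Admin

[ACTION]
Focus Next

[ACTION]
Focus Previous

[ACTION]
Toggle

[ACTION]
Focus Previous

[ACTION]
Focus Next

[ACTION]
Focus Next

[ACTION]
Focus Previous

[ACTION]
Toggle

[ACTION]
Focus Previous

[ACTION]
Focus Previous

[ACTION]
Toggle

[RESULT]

  Address:    [                                    ]
  Plan:       (●) Free  ( ) Pro  ( ) Enterprise     
  Company:    [                                    ]
  Language:   ( ) English  ( ) Spanish  (●) French  
  Theme:      ( ) Light  ( ) Dark  (●) Auto         
> Active:     [ ]                                   
  Region:     [US                                 ▼]
                                                    
                                                    
                                                    
                                                    
                                                    
                                                    
                                                    
                                                    
                                                    
                                                    
                                                    
                                                    


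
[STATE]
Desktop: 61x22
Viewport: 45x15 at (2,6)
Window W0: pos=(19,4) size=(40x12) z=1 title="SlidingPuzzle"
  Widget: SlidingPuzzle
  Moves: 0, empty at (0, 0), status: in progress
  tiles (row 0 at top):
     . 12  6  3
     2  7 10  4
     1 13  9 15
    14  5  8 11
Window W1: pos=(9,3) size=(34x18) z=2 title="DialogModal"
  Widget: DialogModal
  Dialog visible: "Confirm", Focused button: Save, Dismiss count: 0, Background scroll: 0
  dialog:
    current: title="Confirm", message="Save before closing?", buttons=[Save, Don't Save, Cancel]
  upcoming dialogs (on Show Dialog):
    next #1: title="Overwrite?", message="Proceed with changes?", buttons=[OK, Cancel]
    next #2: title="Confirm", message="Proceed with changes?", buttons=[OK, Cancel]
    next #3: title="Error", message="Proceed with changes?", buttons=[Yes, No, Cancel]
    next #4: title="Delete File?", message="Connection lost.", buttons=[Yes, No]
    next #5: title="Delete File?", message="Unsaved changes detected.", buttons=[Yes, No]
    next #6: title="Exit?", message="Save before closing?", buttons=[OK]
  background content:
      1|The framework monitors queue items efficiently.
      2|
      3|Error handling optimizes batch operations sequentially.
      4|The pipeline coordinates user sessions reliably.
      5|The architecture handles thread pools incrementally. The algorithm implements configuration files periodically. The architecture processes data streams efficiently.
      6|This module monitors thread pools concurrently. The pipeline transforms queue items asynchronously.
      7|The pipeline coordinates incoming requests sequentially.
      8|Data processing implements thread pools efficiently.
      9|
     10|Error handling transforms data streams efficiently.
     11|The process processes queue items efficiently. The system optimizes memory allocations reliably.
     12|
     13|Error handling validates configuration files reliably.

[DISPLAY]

       ┃The framework monitors queue ite┃────
       ┃                                ┃    
       ┃Error handling optimizes batch o┃    
       ┃The pipeline coordinates user se┃    
       ┃Th┌──────────────────────────┐d ┃    
       ┃Th│         Confirm          │ol┃    
       ┃Th│   Save before closing?   │in┃    
       ┃Da│[Save]  Don't Save   Cance│ea┃    
       ┃  └──────────────────────────┘  ┃    
       ┃Error handling transforms data s┃━━━━
       ┃The process processes queue item┃    
       ┃                                ┃    
       ┃Error handling validates configu┃    
       ┃                                ┃    
       ┗━━━━━━━━━━━━━━━━━━━━━━━━━━━━━━━━┛    


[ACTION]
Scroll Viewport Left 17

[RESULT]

         ┃The framework monitors queue ite┃──
         ┃                                ┃  
         ┃Error handling optimizes batch o┃  
         ┃The pipeline coordinates user se┃  
         ┃Th┌──────────────────────────┐d ┃  
         ┃Th│         Confirm          │ol┃  
         ┃Th│   Save before closing?   │in┃  
         ┃Da│[Save]  Don't Save   Cance│ea┃  
         ┃  └──────────────────────────┘  ┃  
         ┃Error handling transforms data s┃━━
         ┃The process processes queue item┃  
         ┃                                ┃  
         ┃Error handling validates configu┃  
         ┃                                ┃  
         ┗━━━━━━━━━━━━━━━━━━━━━━━━━━━━━━━━┛  


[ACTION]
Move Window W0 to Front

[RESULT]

         ┃The frame┠─────────────────────────
         ┃         ┃┌────┬────┬────┬────┐    
         ┃Error han┃│    │ 12 │  6 │  3 │    
         ┃The pipel┃├────┼────┼────┼────┤    
         ┃Th┌──────┃│  2 │  7 │ 10 │  4 │    
         ┃Th│      ┃├────┼────┼────┼────┤    
         ┃Th│   Sav┃│  1 │ 13 │  9 │ 15 │    
         ┃Da│[Save]┃├────┼────┼────┼────┤    
         ┃  └──────┃│ 14 │  5 │  8 │ 11 │    
         ┃Error han┗━━━━━━━━━━━━━━━━━━━━━━━━━
         ┃The process processes queue item┃  
         ┃                                ┃  
         ┃Error handling validates configu┃  
         ┃                                ┃  
         ┗━━━━━━━━━━━━━━━━━━━━━━━━━━━━━━━━┛  


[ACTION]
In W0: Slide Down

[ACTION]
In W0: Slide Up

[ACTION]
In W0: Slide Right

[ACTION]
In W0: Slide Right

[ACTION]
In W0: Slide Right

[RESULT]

         ┃The frame┠─────────────────────────
         ┃         ┃┌────┬────┬────┬────┐    
         ┃Error han┃│  2 │ 12 │  6 │  3 │    
         ┃The pipel┃├────┼────┼────┼────┤    
         ┃Th┌──────┃│    │  7 │ 10 │  4 │    
         ┃Th│      ┃├────┼────┼────┼────┤    
         ┃Th│   Sav┃│  1 │ 13 │  9 │ 15 │    
         ┃Da│[Save]┃├────┼────┼────┼────┤    
         ┃  └──────┃│ 14 │  5 │  8 │ 11 │    
         ┃Error han┗━━━━━━━━━━━━━━━━━━━━━━━━━
         ┃The process processes queue item┃  
         ┃                                ┃  
         ┃Error handling validates configu┃  
         ┃                                ┃  
         ┗━━━━━━━━━━━━━━━━━━━━━━━━━━━━━━━━┛  


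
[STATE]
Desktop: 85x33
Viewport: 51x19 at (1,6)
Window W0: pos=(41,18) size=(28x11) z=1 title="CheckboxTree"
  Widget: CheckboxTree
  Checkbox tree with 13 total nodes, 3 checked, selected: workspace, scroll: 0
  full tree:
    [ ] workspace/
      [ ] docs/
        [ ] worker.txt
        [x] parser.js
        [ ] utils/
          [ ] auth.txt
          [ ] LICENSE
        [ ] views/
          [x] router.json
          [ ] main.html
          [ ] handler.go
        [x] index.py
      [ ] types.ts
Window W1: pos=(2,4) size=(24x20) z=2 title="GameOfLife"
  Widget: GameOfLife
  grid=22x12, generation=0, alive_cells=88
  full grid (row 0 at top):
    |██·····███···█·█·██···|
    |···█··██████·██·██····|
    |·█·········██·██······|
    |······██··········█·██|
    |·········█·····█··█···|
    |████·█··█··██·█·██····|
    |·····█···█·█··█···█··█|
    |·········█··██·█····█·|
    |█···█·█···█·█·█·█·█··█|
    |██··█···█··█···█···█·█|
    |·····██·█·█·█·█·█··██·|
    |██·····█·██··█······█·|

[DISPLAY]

 ┠──────────────────────┨                          
 ┃Gen: 0                ┃                          
 ┃██·····███···█·█·██···┃                          
 ┃···█··██████·██·██····┃                          
 ┃·█·········██·██······┃                          
 ┃······██··········█·██┃                          
 ┃·········█·····█··█···┃                          
 ┃████·█··█··██·█·██····┃                          
 ┃·····█···█·█··█···█··█┃                          
 ┃·········█··██·█····█·┃                          
 ┃█···█·█···█·█·█·█·█··█┃                          
 ┃██··█···█··█···█···█·█┃                          
 ┃·····██·█·█·█·█·█··██·┃               ┏━━━━━━━━━━
 ┃██·····█·██··█······█·┃               ┃ CheckboxT
 ┃                      ┃               ┠──────────
 ┃                      ┃               ┃>[-] works
 ┃                      ┃               ┃   [-] doc
 ┗━━━━━━━━━━━━━━━━━━━━━━┛               ┃     [ ] w
                                        ┃     [x] p


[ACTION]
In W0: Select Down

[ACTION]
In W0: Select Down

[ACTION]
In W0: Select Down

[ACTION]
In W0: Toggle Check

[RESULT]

 ┠──────────────────────┨                          
 ┃Gen: 0                ┃                          
 ┃██·····███···█·█·██···┃                          
 ┃···█··██████·██·██····┃                          
 ┃·█·········██·██······┃                          
 ┃······██··········█·██┃                          
 ┃·········█·····█··█···┃                          
 ┃████·█··█··██·█·██····┃                          
 ┃·····█···█·█··█···█··█┃                          
 ┃·········█··██·█····█·┃                          
 ┃█···█·█···█·█·█·█·█··█┃                          
 ┃██··█···█··█···█···█·█┃                          
 ┃·····██·█·█·█·█·█··██·┃               ┏━━━━━━━━━━
 ┃██·····█·██··█······█·┃               ┃ CheckboxT
 ┃                      ┃               ┠──────────
 ┃                      ┃               ┃ [-] works
 ┃                      ┃               ┃   [-] doc
 ┗━━━━━━━━━━━━━━━━━━━━━━┛               ┃     [ ] w
                                        ┃>    [ ] p


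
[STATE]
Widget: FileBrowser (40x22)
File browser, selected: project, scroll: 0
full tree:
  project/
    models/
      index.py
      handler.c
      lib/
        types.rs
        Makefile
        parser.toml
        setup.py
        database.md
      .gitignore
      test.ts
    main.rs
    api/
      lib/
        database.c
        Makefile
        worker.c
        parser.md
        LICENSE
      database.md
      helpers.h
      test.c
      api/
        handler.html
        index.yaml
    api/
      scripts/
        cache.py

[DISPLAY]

> [-] project/                          
    [+] models/                         
    main.rs                             
    [+] api/                            
    [+] api/                            
                                        
                                        
                                        
                                        
                                        
                                        
                                        
                                        
                                        
                                        
                                        
                                        
                                        
                                        
                                        
                                        
                                        


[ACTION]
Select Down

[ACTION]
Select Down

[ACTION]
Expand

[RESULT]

  [-] project/                          
    [+] models/                         
  > main.rs                             
    [+] api/                            
    [+] api/                            
                                        
                                        
                                        
                                        
                                        
                                        
                                        
                                        
                                        
                                        
                                        
                                        
                                        
                                        
                                        
                                        
                                        


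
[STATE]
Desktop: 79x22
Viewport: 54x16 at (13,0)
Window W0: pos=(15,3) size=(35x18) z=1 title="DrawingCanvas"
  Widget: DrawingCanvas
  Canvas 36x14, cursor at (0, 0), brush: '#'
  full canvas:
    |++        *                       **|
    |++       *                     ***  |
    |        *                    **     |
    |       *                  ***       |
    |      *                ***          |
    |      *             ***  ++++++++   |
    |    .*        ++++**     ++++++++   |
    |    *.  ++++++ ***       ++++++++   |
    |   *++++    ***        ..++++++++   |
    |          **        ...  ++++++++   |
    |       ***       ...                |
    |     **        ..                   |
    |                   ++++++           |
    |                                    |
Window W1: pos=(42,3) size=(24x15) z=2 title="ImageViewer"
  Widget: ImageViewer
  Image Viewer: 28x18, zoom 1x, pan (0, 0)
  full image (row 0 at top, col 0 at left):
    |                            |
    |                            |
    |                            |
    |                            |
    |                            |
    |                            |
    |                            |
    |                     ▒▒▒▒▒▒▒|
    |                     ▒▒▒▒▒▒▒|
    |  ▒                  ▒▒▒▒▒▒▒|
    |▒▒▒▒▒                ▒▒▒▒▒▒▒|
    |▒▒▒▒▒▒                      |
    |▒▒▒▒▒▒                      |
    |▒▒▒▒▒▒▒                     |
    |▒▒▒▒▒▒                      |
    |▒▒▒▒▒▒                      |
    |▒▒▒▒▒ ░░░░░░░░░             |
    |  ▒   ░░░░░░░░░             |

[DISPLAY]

                                                      
                                                      
                                                      
  ┏━━━━━━━━━━━━━━━━━━━━━━━━━━┏━━━━━━━━━━━━━━━━━━━━━━┓ 
  ┃ DrawingCanvas            ┃ ImageViewer          ┃ 
  ┠──────────────────────────┠──────────────────────┨ 
  ┃++        *               ┃                      ┃ 
  ┃++       *                ┃                      ┃ 
  ┃        *                 ┃                      ┃ 
  ┃       *                  ┃                      ┃ 
  ┃      *                ***┃                      ┃ 
  ┃      *             ***  +┃                      ┃ 
  ┃    .*        ++++**     +┃                      ┃ 
  ┃    *.  ++++++ ***       +┃                     ▒┃ 
  ┃   *++++    ***        ..+┃                     ▒┃ 
  ┃          **        ...  +┃  ▒                  ▒┃ 


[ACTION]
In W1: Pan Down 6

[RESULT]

                                                      
                                                      
                                                      
  ┏━━━━━━━━━━━━━━━━━━━━━━━━━━┏━━━━━━━━━━━━━━━━━━━━━━┓ 
  ┃ DrawingCanvas            ┃ ImageViewer          ┃ 
  ┠──────────────────────────┠──────────────────────┨ 
  ┃++        *               ┃                      ┃ 
  ┃++       *                ┃                     ▒┃ 
  ┃        *                 ┃                     ▒┃ 
  ┃       *                  ┃  ▒                  ▒┃ 
  ┃      *                ***┃▒▒▒▒▒                ▒┃ 
  ┃      *             ***  +┃▒▒▒▒▒▒                ┃ 
  ┃    .*        ++++**     +┃▒▒▒▒▒▒                ┃ 
  ┃    *.  ++++++ ***       +┃▒▒▒▒▒▒▒               ┃ 
  ┃   *++++    ***        ..+┃▒▒▒▒▒▒                ┃ 
  ┃          **        ...  +┃▒▒▒▒▒▒                ┃ 


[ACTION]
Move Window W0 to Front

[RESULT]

                                                      
                                                      
                                                      
  ┏━━━━━━━━━━━━━━━━━━━━━━━━━━━━━━━━━┓━━━━━━━━━━━━━━━┓ 
  ┃ DrawingCanvas                   ┃iewer          ┃ 
  ┠─────────────────────────────────┨───────────────┨ 
  ┃++        *                      ┃               ┃ 
  ┃++       *                     **┃              ▒┃ 
  ┃        *                    **  ┃              ▒┃ 
  ┃       *                  ***    ┃              ▒┃ 
  ┃      *                ***       ┃              ▒┃ 
  ┃      *             ***  ++++++++┃               ┃ 
  ┃    .*        ++++**     ++++++++┃               ┃ 
  ┃    *.  ++++++ ***       ++++++++┃               ┃ 
  ┃   *++++    ***        ..++++++++┃               ┃ 
  ┃          **        ...  ++++++++┃               ┃ 


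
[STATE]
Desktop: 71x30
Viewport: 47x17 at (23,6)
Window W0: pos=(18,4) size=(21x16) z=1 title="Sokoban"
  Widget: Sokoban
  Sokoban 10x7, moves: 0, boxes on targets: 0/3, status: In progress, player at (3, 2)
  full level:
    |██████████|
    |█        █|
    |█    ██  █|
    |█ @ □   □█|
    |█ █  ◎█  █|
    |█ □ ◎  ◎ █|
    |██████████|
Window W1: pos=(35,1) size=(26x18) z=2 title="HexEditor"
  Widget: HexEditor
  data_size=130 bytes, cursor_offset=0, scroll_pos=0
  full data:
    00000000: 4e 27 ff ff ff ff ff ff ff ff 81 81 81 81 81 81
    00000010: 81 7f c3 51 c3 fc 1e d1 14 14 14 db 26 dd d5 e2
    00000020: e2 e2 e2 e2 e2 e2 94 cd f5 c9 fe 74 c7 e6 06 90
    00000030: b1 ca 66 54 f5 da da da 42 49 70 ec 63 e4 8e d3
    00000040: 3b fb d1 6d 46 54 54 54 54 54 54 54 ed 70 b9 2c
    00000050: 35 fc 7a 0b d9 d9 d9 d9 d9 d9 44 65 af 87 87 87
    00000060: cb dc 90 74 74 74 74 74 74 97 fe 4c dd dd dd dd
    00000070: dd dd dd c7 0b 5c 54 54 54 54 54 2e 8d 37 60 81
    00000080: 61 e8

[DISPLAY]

────────────┃00000020  e2 e2 e2 e2 e2┃         
██████      ┃00000030  b1 ca 66 54 f5┃         
     █      ┃00000040  3b fb d1 6d 46┃         
 ██  █      ┃00000050  35 fc 7a 0b d9┃         
□   □█      ┃00000060  cb dc 90 74 74┃         
 ◎█  █      ┃00000070  dd dd dd c7 0b┃         
◎  ◎ █      ┃00000080  61 e8         ┃         
██████      ┃                        ┃         
s: 0  0/3   ┃                        ┃         
            ┃                        ┃         
            ┃                        ┃         
            ┃                        ┃         
            ┗━━━━━━━━━━━━━━━━━━━━━━━━┛         
━━━━━━━━━━━━━━━┛                               
                                               
                                               
                                               


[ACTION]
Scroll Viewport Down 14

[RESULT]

██████      ┃                        ┃         
s: 0  0/3   ┃                        ┃         
            ┃                        ┃         
            ┃                        ┃         
            ┃                        ┃         
            ┗━━━━━━━━━━━━━━━━━━━━━━━━┛         
━━━━━━━━━━━━━━━┛                               
                                               
                                               
                                               
                                               
                                               
                                               
                                               
                                               
                                               
                                               


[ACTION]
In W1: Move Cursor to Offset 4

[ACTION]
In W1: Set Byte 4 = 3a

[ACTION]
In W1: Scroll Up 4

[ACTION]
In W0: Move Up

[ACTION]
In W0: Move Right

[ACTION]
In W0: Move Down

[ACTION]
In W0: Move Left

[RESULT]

██████      ┃                        ┃         
s: 4  0/3   ┃                        ┃         
            ┃                        ┃         
            ┃                        ┃         
            ┃                        ┃         
            ┗━━━━━━━━━━━━━━━━━━━━━━━━┛         
━━━━━━━━━━━━━━━┛                               
                                               
                                               
                                               
                                               
                                               
                                               
                                               
                                               
                                               
                                               


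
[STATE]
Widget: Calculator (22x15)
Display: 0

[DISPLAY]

                     0
┌───┬───┬───┬───┐     
│ 7 │ 8 │ 9 │ ÷ │     
├───┼───┼───┼───┤     
│ 4 │ 5 │ 6 │ × │     
├───┼───┼───┼───┤     
│ 1 │ 2 │ 3 │ - │     
├───┼───┼───┼───┤     
│ 0 │ . │ = │ + │     
├───┼───┼───┼───┤     
│ C │ MC│ MR│ M+│     
└───┴───┴───┴───┘     
                      
                      
                      


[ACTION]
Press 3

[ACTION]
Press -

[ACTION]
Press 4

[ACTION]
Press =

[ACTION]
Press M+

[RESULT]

                    -1
┌───┬───┬───┬───┐     
│ 7 │ 8 │ 9 │ ÷ │     
├───┼───┼───┼───┤     
│ 4 │ 5 │ 6 │ × │     
├───┼───┼───┼───┤     
│ 1 │ 2 │ 3 │ - │     
├───┼───┼───┼───┤     
│ 0 │ . │ = │ + │     
├───┼───┼───┼───┤     
│ C │ MC│ MR│ M+│     
└───┴───┴───┴───┘     
                      
                      
                      


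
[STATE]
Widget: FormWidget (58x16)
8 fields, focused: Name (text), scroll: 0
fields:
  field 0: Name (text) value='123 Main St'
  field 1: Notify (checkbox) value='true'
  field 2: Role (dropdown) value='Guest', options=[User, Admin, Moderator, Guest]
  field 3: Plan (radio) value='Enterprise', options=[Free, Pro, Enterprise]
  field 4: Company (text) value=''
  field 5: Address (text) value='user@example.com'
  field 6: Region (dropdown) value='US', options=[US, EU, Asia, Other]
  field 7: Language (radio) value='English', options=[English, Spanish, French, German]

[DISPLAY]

> Name:       [123 Main St                               ]
  Notify:     [x]                                         
  Role:       [Guest                                    ▼]
  Plan:       ( ) Free  ( ) Pro  (●) Enterprise           
  Company:    [                                          ]
  Address:    [user@example.com                          ]
  Region:     [US                                       ▼]
  Language:   (●) English  ( ) Spanish  ( ) French  ( ) Ge
                                                          
                                                          
                                                          
                                                          
                                                          
                                                          
                                                          
                                                          


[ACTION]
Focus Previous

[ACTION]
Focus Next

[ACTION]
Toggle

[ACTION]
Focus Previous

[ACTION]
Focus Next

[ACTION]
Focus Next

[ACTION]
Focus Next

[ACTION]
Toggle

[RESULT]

  Name:       [123 Main St                               ]
  Notify:     [x]                                         
> Role:       [Guest                                    ▼]
  Plan:       ( ) Free  ( ) Pro  (●) Enterprise           
  Company:    [                                          ]
  Address:    [user@example.com                          ]
  Region:     [US                                       ▼]
  Language:   (●) English  ( ) Spanish  ( ) French  ( ) Ge
                                                          
                                                          
                                                          
                                                          
                                                          
                                                          
                                                          
                                                          
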